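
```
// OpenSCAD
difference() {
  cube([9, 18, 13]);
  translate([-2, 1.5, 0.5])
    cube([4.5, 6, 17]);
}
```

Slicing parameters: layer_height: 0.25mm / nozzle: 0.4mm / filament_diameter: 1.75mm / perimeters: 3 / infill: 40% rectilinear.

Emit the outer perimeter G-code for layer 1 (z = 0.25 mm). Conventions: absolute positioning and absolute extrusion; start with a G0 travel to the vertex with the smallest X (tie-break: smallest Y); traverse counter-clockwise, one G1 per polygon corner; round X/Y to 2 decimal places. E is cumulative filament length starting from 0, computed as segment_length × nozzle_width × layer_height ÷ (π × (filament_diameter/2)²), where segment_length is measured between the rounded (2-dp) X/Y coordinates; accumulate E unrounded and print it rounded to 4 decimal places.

At z = 0.25 mm: the 9×18 cube contributes its full rectangle; the cube at (-2, 1.5) is absent (z outside [0.5, 17.5]); Taking the first minus the rest: none of the subtracted shapes is present at this height, so the 9×18 cube is unchanged — 1 connected region. The outline is a single polygon with 4 vertices. Extrusion per mm of travel: 0.4 × 0.25 / (π × 0.875²) = 0.041575. Accumulating E over each segment gives final E = 2.2451.

G0 X0.00 Y0.00 Z0.25
G1 X9.00 Y0.00 E0.3742
G1 X9.00 Y18.00 E1.1225
G1 X0.00 Y18.00 E1.4967
G1 X0.00 Y0.00 E2.2451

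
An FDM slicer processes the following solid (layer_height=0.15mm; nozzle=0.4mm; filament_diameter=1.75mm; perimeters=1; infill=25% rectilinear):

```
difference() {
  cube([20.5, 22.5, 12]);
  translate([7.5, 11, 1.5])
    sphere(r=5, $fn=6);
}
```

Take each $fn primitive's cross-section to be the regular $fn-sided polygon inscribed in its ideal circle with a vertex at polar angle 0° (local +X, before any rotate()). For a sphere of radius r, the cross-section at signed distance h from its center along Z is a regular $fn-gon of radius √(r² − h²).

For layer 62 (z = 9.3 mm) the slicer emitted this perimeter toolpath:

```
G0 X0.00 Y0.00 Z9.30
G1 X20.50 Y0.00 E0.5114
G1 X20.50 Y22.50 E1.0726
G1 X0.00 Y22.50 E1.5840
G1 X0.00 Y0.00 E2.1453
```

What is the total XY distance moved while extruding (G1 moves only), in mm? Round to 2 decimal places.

Sum the Euclidean lengths of each G1 segment: total = 86.00 mm.

86.00 mm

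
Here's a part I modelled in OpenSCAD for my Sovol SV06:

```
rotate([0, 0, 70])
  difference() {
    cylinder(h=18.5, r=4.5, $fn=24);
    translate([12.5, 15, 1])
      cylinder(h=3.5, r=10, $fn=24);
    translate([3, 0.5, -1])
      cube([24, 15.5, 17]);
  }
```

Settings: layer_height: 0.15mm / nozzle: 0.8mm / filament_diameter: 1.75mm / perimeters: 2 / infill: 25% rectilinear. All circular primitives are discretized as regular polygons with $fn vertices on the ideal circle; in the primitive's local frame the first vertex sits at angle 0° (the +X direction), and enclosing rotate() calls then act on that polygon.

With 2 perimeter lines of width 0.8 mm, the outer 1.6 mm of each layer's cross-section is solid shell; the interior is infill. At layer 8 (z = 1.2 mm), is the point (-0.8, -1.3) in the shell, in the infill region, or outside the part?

infill

At z = 1.2 mm: the cylinder: section is a regular 24-gon, circumradius r=4.5; the r=10 cylinder at (12.5, 15) gives a regular 24-gon of circumradius 10 (constant along its height); the cube at (3, 0.5) (footprint 24×15.5) is included at this height; Taking the first minus the rest: starting from the r=4.5 cylinder, the r=10 cylinder at (12.5, 15) misses the remaining region (no effect); the 24×15.5 cube at (3, 0.5) partially overlaps it — only the 2.66 mm² overlap (of its 372.00 mm²) is removed, clipping the outline — 1 connected region; (rotated 70° about Z; rotation is an isometry so areas/perimeters/island counts are preserved). Overall, the cross-section is a single solid region. Undo the 70° rotation: the query point maps to (-1.495, 0.307) in the un-rotated model frame. The nearest boundary edge runs (-4.50, 0.00)→(-4.35, 1.16); distance from the point to it = 2.94 mm. The point is inside the cross-section and 2.94 mm from the nearest boundary — more than the 1.6 mm shell width (2 × 0.8), so it's in the infill interior.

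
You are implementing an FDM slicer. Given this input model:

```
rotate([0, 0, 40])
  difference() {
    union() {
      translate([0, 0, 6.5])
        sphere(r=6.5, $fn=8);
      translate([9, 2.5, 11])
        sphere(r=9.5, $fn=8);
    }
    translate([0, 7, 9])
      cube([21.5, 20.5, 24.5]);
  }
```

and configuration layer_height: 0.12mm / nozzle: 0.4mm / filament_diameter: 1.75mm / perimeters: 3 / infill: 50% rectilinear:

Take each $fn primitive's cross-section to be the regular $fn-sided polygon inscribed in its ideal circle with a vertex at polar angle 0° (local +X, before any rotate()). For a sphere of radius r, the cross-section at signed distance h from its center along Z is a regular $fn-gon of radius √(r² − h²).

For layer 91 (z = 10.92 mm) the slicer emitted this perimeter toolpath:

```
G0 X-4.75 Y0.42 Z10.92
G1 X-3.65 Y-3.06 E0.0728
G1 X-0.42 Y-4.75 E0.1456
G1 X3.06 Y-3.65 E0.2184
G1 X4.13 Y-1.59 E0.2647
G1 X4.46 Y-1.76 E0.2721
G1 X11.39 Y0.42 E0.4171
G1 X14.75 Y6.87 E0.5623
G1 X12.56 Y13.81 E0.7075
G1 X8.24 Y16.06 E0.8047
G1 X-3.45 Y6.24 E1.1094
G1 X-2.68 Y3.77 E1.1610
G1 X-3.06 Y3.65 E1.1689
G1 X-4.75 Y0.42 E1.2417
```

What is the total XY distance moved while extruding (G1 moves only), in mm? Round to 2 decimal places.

Sum the Euclidean lengths of each G1 segment: total = 62.22 mm.

62.22 mm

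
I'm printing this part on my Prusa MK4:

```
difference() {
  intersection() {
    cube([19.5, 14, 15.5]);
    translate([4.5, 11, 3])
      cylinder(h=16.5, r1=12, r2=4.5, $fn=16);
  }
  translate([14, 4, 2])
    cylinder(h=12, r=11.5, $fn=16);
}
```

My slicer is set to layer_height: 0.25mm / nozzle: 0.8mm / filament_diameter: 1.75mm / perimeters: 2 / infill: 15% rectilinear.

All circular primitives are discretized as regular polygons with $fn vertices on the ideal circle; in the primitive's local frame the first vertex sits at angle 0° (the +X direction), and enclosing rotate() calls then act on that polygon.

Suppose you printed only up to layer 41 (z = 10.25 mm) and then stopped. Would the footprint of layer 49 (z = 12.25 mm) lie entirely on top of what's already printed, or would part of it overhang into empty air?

entirely on top

Compare the two slices. At z = 10.25: the cube is present — its section is the full 19.5×14 rectangle (area 273.00 mm²); the cone at (4.5, 11) (r1=12→r2=4.5) has section circumradius 8.705 here — a regular 16-gon (area = (16/2)·8.705²·sin(360°/16) = 231.96 mm²); Keeping only the common overlap: the cone at (4.5, 11) partially overlaps the 19.5×14 cube; clipping to the common part keeps 133.55 mm² — area = 133.55 mm²; the r=11.5 cylinder at (14, 4) contributes a regular 16-gon of circumradius 11.5 (area = (16/2)·11.500²·sin(360°/16) = 404.88 mm²); Subtracting the remaining from the first: starting from the result so far (133.55 mm²), the r=11.5 cylinder at (14, 4) partially overlaps it — only the 87.30 mm² overlap (of its 404.88 mm²) is removed, clipping the outline — area = 46.25 mm². At z = 12.25: the 19.5×14 cube contributes its full rectangle (area 273.00 mm²); the cone at (4.5, 11): at t=0.561 of its height the radius interpolates to r₁+(r₂−r₁)t = 7.795, giving a regular 16-gon of that circumradius (area = (16/2)·7.795²·sin(360°/16) = 186.04 mm²); Keeping only the common overlap: the cone at (4.5, 11) partially overlaps the 19.5×14 cube; clipping to the common part keeps 115.03 mm² — area = 115.03 mm²; the r=11.5 cylinder at (14, 4) gives a regular 16-gon of circumradius 11.5 (constant along its height) (area = (16/2)·11.500²·sin(360°/16) = 404.88 mm²); After the difference (first − rest): starting from that combined region (115.03 mm²), the r=11.5 cylinder at (14, 4) partially overlaps it — only the 71.43 mm² overlap (of its 404.88 mm²) is removed, clipping the outline — area = 43.60 mm². Checking containment: the cross-section at z = 12.25 is a subset of the cross-section at z = 10.25.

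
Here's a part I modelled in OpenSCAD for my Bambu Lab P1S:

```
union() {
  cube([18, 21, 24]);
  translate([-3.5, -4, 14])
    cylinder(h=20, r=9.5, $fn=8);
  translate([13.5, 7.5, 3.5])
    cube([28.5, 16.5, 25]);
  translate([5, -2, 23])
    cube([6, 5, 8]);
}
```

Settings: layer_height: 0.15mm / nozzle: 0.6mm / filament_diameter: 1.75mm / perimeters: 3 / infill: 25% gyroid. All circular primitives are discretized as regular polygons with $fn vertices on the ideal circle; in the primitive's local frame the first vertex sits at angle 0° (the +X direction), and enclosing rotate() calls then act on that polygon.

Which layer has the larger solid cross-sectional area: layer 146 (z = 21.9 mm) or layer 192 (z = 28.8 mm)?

Layer 146 (z = 21.9): the 18×21 cube contributes its full rectangle (area 378.00 mm²); the r=9.5 cylinder at (-3.5, -4) contributes a regular 8-gon of circumradius 9.5 (area = (8/2)·9.500²·sin(360°/8) = 255.27 mm²); the cube at (13.5, 7.5) (footprint 28.5×16.5) is included at this height (area 470.25 mm²); the cube at (5, -2) is absent (z outside [23, 31]); Combining (union): the regions partially overlap — summed areas 1103.52 mm² minus the doubly-counted overlap 73.17 mm² gives 1030.35 mm² — area = 1030.35 mm². So its area = 1030.35 mm². Layer 192 (z = 28.8): the cube is absent (z outside [0, 24]); the r=9.5 cylinder at (-3.5, -4) contributes a regular 8-gon of circumradius 9.5 (area = (8/2)·9.500²·sin(360°/8) = 255.27 mm²); the cube at (13.5, 7.5) does not reach this height (z outside [3.5, 28.5]); the cube at (5, -2) (footprint 6×5) is included at this height (area 30.00 mm²); Taking the union: the regions partially overlap — summed areas 285.27 mm² minus the doubly-counted overlap 0.04 mm² gives 285.23 mm² — area = 285.23 mm². So its area = 285.23 mm². Layer 146 is larger (1030.35 vs 285.23 mm²).

layer 146 (z = 21.9 mm)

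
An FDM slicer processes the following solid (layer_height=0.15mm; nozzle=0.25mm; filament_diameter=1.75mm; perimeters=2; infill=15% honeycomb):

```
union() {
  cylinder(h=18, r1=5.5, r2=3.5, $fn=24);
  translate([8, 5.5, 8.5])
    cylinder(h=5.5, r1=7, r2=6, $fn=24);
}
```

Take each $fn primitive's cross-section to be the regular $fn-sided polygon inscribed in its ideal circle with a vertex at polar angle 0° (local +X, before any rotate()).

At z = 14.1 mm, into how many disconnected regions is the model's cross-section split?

1

At z = 14.1 mm: the cone: at t=0.783 of its height the radius interpolates to r₁+(r₂−r₁)t = 3.933, giving a regular 24-gon of that circumradius; the cone at (8, 5.5) is not intersected at this z (z outside [8.5, 14]); Combining (union): only the cone is present, so the union is just that shape — 1 connected region. The result has 1 disconnected region.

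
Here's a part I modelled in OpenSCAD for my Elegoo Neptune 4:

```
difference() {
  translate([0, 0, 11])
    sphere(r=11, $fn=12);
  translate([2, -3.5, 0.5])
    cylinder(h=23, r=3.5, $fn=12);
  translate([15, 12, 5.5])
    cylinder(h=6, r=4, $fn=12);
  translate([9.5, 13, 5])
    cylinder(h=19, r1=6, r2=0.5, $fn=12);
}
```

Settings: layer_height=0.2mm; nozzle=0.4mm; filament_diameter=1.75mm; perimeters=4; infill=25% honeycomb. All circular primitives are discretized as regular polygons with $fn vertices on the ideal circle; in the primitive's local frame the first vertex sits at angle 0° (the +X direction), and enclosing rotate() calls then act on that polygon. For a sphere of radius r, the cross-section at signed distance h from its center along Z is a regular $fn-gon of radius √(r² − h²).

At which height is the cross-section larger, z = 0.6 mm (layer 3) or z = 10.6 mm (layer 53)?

layer 53 (z = 10.6 mm)

Layer 3 (z = 0.6): the r=11 sphere contributes a regular 12-gon of circumradius √(11²−10.4²) = 3.583 (area = (12/2)·3.583²·sin(360°/12) = 38.52 mm²); the r=3.5 cylinder at (2, -3.5) contributes a regular 12-gon of circumradius 3.5 (area = (12/2)·3.500²·sin(360°/12) = 36.75 mm²); the cylinder at (15, 12) is absent (z outside [5.5, 11.5]); the cone at (9.5, 13) is not intersected at this z (z outside [5, 24]); After the difference (first − rest): starting from the r=11 sphere (38.52 mm²), the r=3.5 cylinder at (2, -3.5) partially overlaps it — only the 11.34 mm² overlap (of its 36.75 mm²) is removed, clipping the outline — area = 27.18 mm². So its area = 27.18 mm². Layer 53 (z = 10.6): the r=11 sphere contributes a regular 12-gon of circumradius √(11²−0.4²) = 10.993 (area = (12/2)·10.993²·sin(360°/12) = 362.52 mm²); the r=3.5 cylinder at (2, -3.5) contributes a regular 12-gon of circumradius 3.5 (area = (12/2)·3.500²·sin(360°/12) = 36.75 mm²); the r=4 cylinder at (15, 12) contributes a regular 12-gon of circumradius 4 (area = (12/2)·4.000²·sin(360°/12) = 48.00 mm²); the cone at (9.5, 13): at t=0.295 of its height the radius interpolates to r₁+(r₂−r₁)t = 4.379, giving a regular 12-gon of that circumradius (area = (12/2)·4.379²·sin(360°/12) = 57.53 mm²); Subtracting the remaining from the first: starting from the r=11 sphere (362.52 mm²), the r=3.5 cylinder at (2, -3.5) lies wholly inside it (removes its full 36.75 mm² and its 21.74 mm outline becomes a hole wall); the r=4 cylinder at (15, 12) misses the remaining region (no effect); the cone at (9.5, 13) misses the remaining region (no effect) — area = 325.77 mm². So its area = 325.77 mm². Layer 53 is larger (325.77 vs 27.18 mm²).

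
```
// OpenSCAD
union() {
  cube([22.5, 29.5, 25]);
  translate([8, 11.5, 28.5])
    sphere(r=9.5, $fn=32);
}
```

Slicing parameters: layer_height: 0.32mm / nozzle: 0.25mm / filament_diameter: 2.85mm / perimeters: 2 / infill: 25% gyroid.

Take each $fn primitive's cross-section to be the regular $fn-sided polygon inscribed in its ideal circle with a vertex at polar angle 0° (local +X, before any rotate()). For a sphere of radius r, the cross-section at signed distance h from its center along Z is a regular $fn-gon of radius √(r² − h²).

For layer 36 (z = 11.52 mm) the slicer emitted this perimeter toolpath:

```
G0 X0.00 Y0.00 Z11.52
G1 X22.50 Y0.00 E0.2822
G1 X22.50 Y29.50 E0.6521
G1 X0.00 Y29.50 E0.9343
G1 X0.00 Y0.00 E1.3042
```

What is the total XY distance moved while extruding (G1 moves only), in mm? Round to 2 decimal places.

104.00 mm

Sum the Euclidean lengths of each G1 segment: total = 104.00 mm.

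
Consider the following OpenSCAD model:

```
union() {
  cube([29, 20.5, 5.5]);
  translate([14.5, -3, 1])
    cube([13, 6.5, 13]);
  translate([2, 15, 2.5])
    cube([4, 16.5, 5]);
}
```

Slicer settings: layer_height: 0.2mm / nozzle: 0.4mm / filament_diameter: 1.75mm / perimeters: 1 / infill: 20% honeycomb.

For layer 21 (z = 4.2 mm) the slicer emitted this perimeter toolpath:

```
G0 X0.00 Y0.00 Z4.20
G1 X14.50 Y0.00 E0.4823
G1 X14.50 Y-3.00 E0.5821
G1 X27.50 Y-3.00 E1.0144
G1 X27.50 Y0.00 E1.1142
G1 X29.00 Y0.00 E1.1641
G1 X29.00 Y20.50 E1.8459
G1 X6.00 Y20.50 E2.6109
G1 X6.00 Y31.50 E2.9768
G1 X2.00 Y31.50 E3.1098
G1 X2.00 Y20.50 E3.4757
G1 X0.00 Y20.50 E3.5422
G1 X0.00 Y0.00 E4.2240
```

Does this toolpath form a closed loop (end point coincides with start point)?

Start point (G0): (0.00, 0.00). End point (last G1): the path returns to the start — closed.

yes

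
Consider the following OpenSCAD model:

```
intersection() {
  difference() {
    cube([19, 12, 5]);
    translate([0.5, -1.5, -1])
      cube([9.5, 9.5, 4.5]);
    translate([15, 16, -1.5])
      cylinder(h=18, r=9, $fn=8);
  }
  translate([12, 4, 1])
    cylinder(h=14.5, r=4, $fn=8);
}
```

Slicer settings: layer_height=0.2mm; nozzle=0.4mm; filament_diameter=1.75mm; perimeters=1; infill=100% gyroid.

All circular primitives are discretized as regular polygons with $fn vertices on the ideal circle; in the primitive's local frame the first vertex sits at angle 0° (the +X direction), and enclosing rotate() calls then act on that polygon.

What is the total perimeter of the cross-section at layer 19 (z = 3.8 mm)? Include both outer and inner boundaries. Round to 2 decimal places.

24.49 mm

At z = 3.8 mm: the cube is present — its section is the full 19×12 rectangle (perimeter 62.00 mm); the cube at (0.5, -1.5) is absent (z outside [-1, 3.5]); the cylinder at (15, 16): section is a regular 8-gon, circumradius r=9 (perimeter = 2·8·9.000·sin(180°/8) = 55.11 mm); After the difference (first − rest): starting from the 19×12 cube, the r=9 cylinder at (15, 16) partially overlaps it — only the 41.28 mm² overlap (of its 229.10 mm²) is removed, clipping the outline — boundary = 61.09 mm; the r=4 cylinder at (12, 4) contributes a regular 8-gon of circumradius 4 (perimeter = 2·8·4.000·sin(180°/8) = 24.49 mm); Keeping only the common overlap: the r=4 cylinder at (12, 4) lies inside the result so far, so the common part is the r=4 cylinder at (12, 4) itself — boundary = 24.49 mm. Overall, the cross-section is a single solid region. Total boundary length (outer) = 24.49 mm.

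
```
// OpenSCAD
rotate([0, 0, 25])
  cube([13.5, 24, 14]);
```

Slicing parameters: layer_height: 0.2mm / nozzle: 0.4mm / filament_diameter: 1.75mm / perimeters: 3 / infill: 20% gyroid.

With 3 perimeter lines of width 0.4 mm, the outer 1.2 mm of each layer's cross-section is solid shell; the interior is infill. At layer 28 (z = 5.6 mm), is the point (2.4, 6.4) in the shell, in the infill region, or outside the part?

infill

At z = 5.6 mm: the 13.5×24 cube contributes its full rectangle; (whole slice rotated 25° about Z — lengths, areas and connectivity unchanged). Overall, the cross-section is a single solid region. Undo the 25° rotation: the query point maps to (4.880, 4.786) in the un-rotated model frame. The nearest boundary edge runs (0.00, 0.00)→(13.50, 0.00); distance from the point to it = 4.79 mm. The point is inside the cross-section and 4.79 mm from the nearest boundary — more than the 1.2 mm shell width (3 × 0.4), so it's in the infill interior.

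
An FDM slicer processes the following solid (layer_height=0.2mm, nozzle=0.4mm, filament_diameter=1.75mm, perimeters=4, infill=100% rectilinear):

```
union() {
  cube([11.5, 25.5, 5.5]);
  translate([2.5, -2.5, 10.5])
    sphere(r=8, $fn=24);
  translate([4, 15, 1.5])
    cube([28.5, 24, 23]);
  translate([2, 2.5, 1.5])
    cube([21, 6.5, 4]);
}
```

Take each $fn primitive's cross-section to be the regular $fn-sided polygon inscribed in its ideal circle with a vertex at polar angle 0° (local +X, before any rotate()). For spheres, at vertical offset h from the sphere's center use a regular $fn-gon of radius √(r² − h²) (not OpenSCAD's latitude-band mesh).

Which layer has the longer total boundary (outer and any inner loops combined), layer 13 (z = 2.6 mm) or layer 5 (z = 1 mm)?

layer 13 (z = 2.6 mm)

Layer 13 (z = 2.6): the cube (footprint 11.5×25.5) is included at this height (perimeter 74.00 mm); the r=8 sphere at (2.5, -2.5) slices to a regular 24-gon of circumradius 1.261 (√(r²−h²) with h=7.9 from center) (perimeter = 2·24·1.261·sin(180°/24) = 7.90 mm); the 28.5×24 cube at (4, 15) contributes its full rectangle (perimeter 105.00 mm); the cube at (2, 2.5) (footprint 21×6.5) is included at this height (perimeter 55.00 mm); Taking the union: the regions partially overlap (shared area 140.50 mm²), so the edge portions inside another operand are dropped and the merged outline is re-measured after clipping — boundary = 173.90 mm. So its perimeter = 173.90 mm. Layer 5 (z = 1): the cube is present — its section is the full 11.5×25.5 rectangle (perimeter 74.00 mm); the sphere at (2.5, -2.5) is absent (|z−center|=9.500 > r=8); the cube at (4, 15) is not intersected at this z (z outside [1.5, 24.5]); the cube at (2, 2.5) is absent (z outside [1.5, 5.5]); Combining (union): only the 11.5×25.5 cube is present, so the union is just that shape — boundary = 74.00 mm. So its perimeter = 74.00 mm. Layer 13 is larger (173.90 vs 74.00 mm).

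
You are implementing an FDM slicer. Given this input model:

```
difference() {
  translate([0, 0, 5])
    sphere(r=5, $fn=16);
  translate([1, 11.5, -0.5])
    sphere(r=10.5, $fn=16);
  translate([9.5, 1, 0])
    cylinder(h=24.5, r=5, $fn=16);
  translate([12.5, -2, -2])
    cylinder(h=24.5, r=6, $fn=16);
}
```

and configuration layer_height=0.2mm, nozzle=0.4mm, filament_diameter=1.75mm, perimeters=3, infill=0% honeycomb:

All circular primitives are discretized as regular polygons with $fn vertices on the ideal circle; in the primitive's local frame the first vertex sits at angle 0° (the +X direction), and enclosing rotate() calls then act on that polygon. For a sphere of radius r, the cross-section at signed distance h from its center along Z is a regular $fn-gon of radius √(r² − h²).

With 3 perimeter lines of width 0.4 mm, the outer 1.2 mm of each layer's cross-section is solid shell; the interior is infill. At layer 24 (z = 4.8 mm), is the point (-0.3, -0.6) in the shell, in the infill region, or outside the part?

infill

At z = 4.8 mm: the r=5 sphere slices to a regular 16-gon of circumradius 4.996 (√(r²−h²) with h=0.2 from center); the sphere at (1, 11.5): section is a regular 16-gon, circumradius = √(r²−h²) = √(10.5²−5.3²) = 9.064; the cylinder at (9.5, 1): section is a regular 16-gon, circumradius r=5; the cylinder at (12.5, -2): section is a regular 16-gon, circumradius r=6; Subtracting the remaining from the first: starting from the r=5 sphere, the r=10.5 sphere at (1, 11.5) partially overlaps it — only the 11.57 mm² overlap (of its 251.53 mm²) is removed, clipping the outline; the r=5 cylinder at (9.5, 1) partially overlaps it — only the 0.52 mm² overlap (of its 76.54 mm²) is removed, clipping the outline; the r=6 cylinder at (12.5, -2) misses the remaining region (no effect) — 1 connected region. Overall, the cross-section is a single solid region. The nearest boundary edge runs (-2.47, 3.13)→(1.00, 2.44); distance from the point to it = 3.23 mm. The point is inside the cross-section and 3.23 mm from the nearest boundary — more than the 1.2 mm shell width (3 × 0.4), so it's in the infill interior.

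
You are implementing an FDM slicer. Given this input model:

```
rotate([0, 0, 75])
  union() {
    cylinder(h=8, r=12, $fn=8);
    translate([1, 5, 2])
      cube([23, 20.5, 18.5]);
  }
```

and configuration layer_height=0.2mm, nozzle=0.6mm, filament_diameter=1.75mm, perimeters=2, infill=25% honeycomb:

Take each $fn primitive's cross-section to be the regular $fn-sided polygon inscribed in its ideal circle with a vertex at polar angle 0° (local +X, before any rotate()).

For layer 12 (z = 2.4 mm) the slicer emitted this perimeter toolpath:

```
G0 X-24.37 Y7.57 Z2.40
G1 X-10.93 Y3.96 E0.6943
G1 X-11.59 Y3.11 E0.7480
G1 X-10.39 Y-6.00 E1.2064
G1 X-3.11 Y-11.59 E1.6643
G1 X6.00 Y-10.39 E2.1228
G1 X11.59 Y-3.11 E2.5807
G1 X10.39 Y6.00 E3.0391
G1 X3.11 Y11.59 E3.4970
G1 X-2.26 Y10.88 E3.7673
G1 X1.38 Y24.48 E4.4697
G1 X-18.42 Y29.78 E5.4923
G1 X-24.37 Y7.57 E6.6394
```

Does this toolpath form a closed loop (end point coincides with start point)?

yes

Start point (G0): (-24.37, 7.57). End point (last G1): the path returns to the start — closed.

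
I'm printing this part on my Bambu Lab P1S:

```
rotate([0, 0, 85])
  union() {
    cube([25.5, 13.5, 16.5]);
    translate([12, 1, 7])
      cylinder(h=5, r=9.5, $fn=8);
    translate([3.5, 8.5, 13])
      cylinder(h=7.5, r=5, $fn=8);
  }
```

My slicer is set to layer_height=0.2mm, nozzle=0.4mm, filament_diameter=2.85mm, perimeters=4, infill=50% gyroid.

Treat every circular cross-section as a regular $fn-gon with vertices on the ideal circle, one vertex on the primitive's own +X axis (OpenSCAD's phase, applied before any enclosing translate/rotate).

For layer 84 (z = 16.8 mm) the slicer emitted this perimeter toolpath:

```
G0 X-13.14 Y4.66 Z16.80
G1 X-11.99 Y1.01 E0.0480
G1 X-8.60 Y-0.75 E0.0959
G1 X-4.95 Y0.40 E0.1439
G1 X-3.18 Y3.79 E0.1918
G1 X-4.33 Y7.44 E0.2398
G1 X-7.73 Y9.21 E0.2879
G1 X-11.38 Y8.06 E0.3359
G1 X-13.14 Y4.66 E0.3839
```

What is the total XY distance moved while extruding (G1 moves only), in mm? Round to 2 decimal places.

Sum the Euclidean lengths of each G1 segment: total = 30.61 mm.

30.61 mm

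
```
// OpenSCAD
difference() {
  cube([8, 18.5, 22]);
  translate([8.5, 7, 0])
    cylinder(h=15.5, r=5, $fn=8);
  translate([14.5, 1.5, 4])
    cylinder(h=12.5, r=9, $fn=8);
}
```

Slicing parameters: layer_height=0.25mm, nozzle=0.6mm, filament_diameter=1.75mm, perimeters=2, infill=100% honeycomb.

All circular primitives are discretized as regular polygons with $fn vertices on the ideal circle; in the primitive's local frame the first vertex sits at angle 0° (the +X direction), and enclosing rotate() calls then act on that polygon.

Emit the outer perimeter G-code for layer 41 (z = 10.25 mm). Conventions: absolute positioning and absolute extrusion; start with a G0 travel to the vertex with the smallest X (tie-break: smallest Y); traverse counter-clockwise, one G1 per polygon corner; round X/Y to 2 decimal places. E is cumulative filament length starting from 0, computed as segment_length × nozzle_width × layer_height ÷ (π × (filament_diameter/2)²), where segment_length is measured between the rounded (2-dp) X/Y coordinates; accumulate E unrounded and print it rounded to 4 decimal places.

At z = 10.25 mm: the 8×18.5 cube contributes its full rectangle; the cylinder at (8.5, 7): section is a regular 8-gon, circumradius r=5; the cylinder at (14.5, 1.5): section is a regular 8-gon, circumradius r=9; After the difference (first − rest): starting from the 8×18.5 cube, the r=5 cylinder at (8.5, 7) partially overlaps it — only the 30.46 mm² overlap (of its 70.71 mm²) is removed, clipping the outline; the r=9 cylinder at (14.5, 1.5) partially overlaps it — only the 5.81 mm² overlap (of its 229.10 mm²) is removed, clipping the outline — 1 connected region. The outline is a single polygon with 10 vertices. Extrusion per mm of travel: 0.6 × 0.25 / (π × 0.875²) = 0.062363. Accumulating E over each segment gives final E = 3.4152.

G0 X0.00 Y0.00 Z10.25
G1 X6.12 Y0.00 E0.3817
G1 X5.50 Y1.50 E0.4829
G1 X6.12 Y2.99 E0.5835
G1 X4.96 Y3.46 E0.6616
G1 X3.50 Y7.00 E0.9004
G1 X4.96 Y10.54 E1.1392
G1 X8.00 Y11.79 E1.3442
G1 X8.00 Y18.50 E1.7626
G1 X0.00 Y18.50 E2.2615
G1 X0.00 Y0.00 E3.4152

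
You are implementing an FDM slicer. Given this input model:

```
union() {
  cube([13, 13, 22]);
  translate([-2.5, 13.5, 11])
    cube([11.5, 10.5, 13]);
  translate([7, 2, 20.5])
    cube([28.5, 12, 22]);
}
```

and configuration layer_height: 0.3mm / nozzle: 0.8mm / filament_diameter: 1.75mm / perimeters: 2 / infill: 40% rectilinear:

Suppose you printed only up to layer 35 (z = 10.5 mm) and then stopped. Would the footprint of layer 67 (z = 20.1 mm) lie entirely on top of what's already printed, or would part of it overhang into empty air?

part overhangs

Compare the two slices. At z = 10.5: the cube (footprint 13×13) is included at this height (area 169.00 mm²); the cube at (-2.5, 13.5) does not reach this height (z outside [11, 24]); the cube at (7, 2) does not reach this height (z outside [20.5, 42.5]); Taking the union: only the 13×13 cube is present, so the union is just that shape — area = 169.00 mm². At z = 20.1: the cube is present — its section is the full 13×13 rectangle (area 169.00 mm²); the 11.5×10.5 cube at (-2.5, 13.5) contributes its full rectangle (area 120.75 mm²); the cube at (7, 2) is absent (z outside [20.5, 42.5]); Merging all regions: the 2 present regions are separate (no shared area or edge), so areas and boundary lengths simply add and each stays a separate island — area = 289.75 mm². Checking containment: at z = 20.1 the cross-section extends beyond the z = 10.5 cross-section by about 120.75 mm².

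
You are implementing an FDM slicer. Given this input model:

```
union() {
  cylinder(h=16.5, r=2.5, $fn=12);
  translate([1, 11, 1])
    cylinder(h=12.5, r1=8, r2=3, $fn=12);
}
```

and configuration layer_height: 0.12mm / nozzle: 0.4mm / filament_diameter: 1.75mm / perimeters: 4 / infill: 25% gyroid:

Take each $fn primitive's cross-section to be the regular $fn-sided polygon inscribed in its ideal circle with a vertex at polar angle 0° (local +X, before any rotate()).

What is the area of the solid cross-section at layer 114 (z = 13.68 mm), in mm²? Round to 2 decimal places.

18.75 mm²

At z = 13.68 mm: the r=2.5 cylinder gives a regular 12-gon of circumradius 2.5 (constant along its height) (area = (12/2)·2.500²·sin(360°/12) = 18.75 mm²); the cone at (1, 11) does not reach this height (z outside [1, 13.5]); Merging all regions: only the r=2.5 cylinder is present, so the union is just that shape — area = 18.75 mm². Overall, the cross-section is a single solid region. Net area = 18.75 mm².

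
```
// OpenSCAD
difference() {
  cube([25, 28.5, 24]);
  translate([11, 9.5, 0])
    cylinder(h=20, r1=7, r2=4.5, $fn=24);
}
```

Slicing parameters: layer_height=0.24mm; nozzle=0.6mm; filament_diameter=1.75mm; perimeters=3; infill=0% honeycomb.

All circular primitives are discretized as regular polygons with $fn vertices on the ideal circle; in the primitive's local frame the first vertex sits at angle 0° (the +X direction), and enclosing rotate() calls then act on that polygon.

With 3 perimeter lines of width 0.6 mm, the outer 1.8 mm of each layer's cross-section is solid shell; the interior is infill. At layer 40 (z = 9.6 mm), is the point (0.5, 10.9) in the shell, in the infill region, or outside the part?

shell

At z = 9.6 mm: the cube is present — its section is the full 25×28.5 rectangle; the cone at (11, 9.5) (r1=7→r2=4.5) has section circumradius 5.800 here — a regular 24-gon; Subtracting the remaining from the first: starting from the 25×28.5 cube, the cone at (11, 9.5) lies wholly inside it (removes its full 104.48 mm² and its 36.34 mm outline becomes a hole wall) — 1 connected region with 1 hole. Overall, the cross-section is one region with 1 hole. The nearest boundary edge runs (0.00, 0.00)→(0.00, 28.50); distance from the point to it = 0.50 mm. The point is inside the cross-section, 0.50 mm from the nearest boundary — within the 1.8 mm shell band (3 × 0.6).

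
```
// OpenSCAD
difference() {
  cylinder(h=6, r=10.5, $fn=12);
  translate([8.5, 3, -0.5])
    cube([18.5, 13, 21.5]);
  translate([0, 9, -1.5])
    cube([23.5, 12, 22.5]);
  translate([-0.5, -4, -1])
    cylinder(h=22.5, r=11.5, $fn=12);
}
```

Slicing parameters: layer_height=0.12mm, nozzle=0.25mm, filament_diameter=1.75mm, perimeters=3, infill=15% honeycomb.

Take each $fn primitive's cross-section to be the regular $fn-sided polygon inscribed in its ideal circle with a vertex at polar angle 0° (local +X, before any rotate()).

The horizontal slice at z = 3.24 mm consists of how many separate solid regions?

1

At z = 3.24 mm: the cylinder: section is a regular 12-gon, circumradius r=10.5; the cube at (8.5, 3) is present — its section is the full 18.5×13 rectangle; the cube at (0, 9) is present — its section is the full 23.5×12 rectangle; the cylinder at (-0.5, -4): section is a regular 12-gon, circumradius r=11.5; Taking the first minus the rest: starting from the r=10.5 cylinder, the 18.5×13 cube at (8.5, 3) partially overlaps it — only the 2.19 mm² overlap (of its 240.50 mm²) is removed, clipping the outline; the 23.5×12 cube at (0, 9) partially overlaps it — only the 4.19 mm² overlap (of its 282.00 mm²) is removed, clipping the outline; the r=11.5 cylinder at (-0.5, -4) partially overlaps it — only the 274.86 mm² overlap (of its 396.75 mm²) is removed, clipping the outline — 1 connected region. The result has 1 disconnected region.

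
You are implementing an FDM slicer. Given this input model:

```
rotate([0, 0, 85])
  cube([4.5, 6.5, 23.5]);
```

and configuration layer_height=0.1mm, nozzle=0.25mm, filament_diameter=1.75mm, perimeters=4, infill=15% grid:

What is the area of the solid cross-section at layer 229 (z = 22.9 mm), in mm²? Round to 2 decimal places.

At z = 22.9 mm: the cube (footprint 4.5×6.5) is included at this height (area 29.25 mm²); (rotated 85° about Z; rotation is an isometry so areas/perimeters/island counts are preserved). Overall, the cross-section is a single solid region. Net area = 29.25 mm².

29.25 mm²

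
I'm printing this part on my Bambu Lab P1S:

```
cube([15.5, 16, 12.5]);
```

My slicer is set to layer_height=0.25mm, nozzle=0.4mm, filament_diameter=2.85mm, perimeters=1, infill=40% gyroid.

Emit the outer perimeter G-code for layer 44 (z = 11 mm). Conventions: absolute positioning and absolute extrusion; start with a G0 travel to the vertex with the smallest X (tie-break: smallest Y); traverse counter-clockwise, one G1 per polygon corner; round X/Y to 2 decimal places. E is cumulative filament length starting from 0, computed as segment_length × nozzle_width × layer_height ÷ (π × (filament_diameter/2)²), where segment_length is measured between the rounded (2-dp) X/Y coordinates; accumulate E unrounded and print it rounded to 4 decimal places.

At z = 11 mm: the cube (footprint 15.5×16) is included at this height. The outline is a single polygon with 4 vertices. Extrusion per mm of travel: 0.4 × 0.25 / (π × 1.425²) = 0.015675. Accumulating E over each segment gives final E = 0.9876.

G0 X0.00 Y0.00 Z11.00
G1 X15.50 Y0.00 E0.2430
G1 X15.50 Y16.00 E0.4938
G1 X0.00 Y16.00 E0.7367
G1 X0.00 Y0.00 E0.9876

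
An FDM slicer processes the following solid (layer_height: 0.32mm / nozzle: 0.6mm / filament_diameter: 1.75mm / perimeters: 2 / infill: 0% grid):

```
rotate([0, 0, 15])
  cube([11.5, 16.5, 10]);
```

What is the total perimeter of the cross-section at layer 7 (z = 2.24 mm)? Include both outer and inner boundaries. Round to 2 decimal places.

At z = 2.24 mm: the cube (footprint 11.5×16.5) is included at this height (perimeter 56.00 mm); (rotated 15° about Z; rotation is an isometry so areas/perimeters/island counts are preserved). Overall, the cross-section is a single solid region. Total boundary length (outer) = 56.00 mm.

56.00 mm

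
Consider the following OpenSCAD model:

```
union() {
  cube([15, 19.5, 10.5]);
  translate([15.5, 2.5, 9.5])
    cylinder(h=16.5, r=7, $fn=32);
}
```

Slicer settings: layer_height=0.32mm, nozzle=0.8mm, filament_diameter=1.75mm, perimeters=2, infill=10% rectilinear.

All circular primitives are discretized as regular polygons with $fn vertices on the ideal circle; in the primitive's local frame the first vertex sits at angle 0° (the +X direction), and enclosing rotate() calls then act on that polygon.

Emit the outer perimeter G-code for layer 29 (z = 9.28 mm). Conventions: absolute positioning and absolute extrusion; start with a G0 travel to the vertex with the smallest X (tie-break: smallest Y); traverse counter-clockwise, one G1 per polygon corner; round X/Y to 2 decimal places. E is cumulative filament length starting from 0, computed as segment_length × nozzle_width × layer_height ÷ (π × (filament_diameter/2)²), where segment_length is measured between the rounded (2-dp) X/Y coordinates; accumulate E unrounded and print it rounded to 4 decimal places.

G0 X0.00 Y0.00 Z9.28
G1 X15.00 Y0.00 E1.5965
G1 X15.00 Y19.50 E3.6719
G1 X0.00 Y19.50 E5.2684
G1 X0.00 Y0.00 E7.3438

At z = 9.28 mm: the 15×19.5 cube contributes its full rectangle; the cylinder at (15.5, 2.5) is absent (z outside [9.5, 26]); Taking the union: only the 15×19.5 cube is present, so the union is just that shape — 1 connected region. The outline is a single polygon with 4 vertices. Extrusion per mm of travel: 0.8 × 0.32 / (π × 0.875²) = 0.106432. Accumulating E over each segment gives final E = 7.3438.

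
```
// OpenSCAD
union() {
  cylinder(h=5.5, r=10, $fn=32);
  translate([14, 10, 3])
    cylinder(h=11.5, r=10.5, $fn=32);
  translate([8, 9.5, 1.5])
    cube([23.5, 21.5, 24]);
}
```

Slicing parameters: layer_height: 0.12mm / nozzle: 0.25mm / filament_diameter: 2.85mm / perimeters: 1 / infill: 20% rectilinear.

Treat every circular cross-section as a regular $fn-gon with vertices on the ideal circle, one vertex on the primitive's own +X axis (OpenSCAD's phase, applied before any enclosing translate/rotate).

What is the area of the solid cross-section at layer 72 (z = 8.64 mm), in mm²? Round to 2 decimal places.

At z = 8.64 mm: the cylinder is not intersected at this z (z outside [0, 5.5]); the cylinder at (14, 10): section is a regular 32-gon, circumradius r=10.5 (area = (32/2)·10.500²·sin(360°/32) = 344.14 mm²); the cube at (8, 9.5) (footprint 23.5×21.5) is included at this height (area 505.25 mm²); Merging all regions: the regions partially overlap — summed areas 849.39 mm² minus the doubly-counted overlap 153.44 mm² gives 695.95 mm² — area = 695.95 mm². Overall, the cross-section is a single solid region. Net area = 695.95 mm².

695.95 mm²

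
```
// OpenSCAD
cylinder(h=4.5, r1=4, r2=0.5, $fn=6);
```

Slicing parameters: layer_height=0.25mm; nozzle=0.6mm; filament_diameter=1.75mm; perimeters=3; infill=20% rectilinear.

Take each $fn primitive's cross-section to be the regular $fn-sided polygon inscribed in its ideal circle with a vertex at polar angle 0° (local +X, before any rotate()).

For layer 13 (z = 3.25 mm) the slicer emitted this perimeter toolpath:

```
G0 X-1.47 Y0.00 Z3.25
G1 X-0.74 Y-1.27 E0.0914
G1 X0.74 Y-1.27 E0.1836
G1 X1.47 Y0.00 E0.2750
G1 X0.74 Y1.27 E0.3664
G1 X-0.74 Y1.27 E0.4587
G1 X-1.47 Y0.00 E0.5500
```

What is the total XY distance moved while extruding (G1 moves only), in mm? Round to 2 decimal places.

8.82 mm

Sum the Euclidean lengths of each G1 segment: total = 8.82 mm.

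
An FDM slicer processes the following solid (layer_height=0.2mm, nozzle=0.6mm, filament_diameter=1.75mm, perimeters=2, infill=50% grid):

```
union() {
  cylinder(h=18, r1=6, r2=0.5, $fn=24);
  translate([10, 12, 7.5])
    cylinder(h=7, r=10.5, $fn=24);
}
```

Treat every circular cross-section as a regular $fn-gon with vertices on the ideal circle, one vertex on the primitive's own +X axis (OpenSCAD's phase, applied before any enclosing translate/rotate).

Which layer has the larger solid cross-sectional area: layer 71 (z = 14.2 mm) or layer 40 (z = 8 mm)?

layer 40 (z = 8 mm)

Layer 71 (z = 14.2): the cone (r1=6→r2=0.5) has section circumradius 1.661 here — a regular 24-gon (area = (24/2)·1.661²·sin(360°/24) = 8.57 mm²); the r=10.5 cylinder at (10, 12) contributes a regular 24-gon of circumradius 10.5 (area = (24/2)·10.500²·sin(360°/24) = 342.42 mm²); Merging all regions: the 2 present regions are separate (no shared area or edge), so areas and boundary lengths simply add and each stays a separate island — area = 350.99 mm². So its area = 350.99 mm². Layer 40 (z = 8): the cone contributes a regular 24-gon of circumradius 3.556 (interpolated between r1=6 and r2=0.5 at t=0.444) (area = (24/2)·3.556²·sin(360°/24) = 39.26 mm²); the cylinder at (10, 12): section is a regular 24-gon, circumradius r=10.5 (area = (24/2)·10.500²·sin(360°/24) = 342.42 mm²); Combining (union): the 2 present regions are separate (no shared area or edge), so areas and boundary lengths simply add and each stays a separate island — area = 381.68 mm². So its area = 381.68 mm². Layer 40 is larger (381.68 vs 350.99 mm²).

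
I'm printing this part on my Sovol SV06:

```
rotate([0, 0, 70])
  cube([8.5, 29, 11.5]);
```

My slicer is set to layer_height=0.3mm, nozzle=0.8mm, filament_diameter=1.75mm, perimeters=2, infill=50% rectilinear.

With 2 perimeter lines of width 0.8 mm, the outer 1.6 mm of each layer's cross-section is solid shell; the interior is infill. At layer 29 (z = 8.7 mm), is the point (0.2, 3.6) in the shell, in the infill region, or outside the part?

At z = 8.7 mm: the 8.5×29 cube contributes its full rectangle; (rotated 70° about Z; rotation is an isometry so areas/perimeters/island counts are preserved). Overall, the cross-section is a single solid region. Undo the 70° rotation: the query point maps to (3.451, 1.043) in the un-rotated model frame. The nearest boundary edge runs (0.00, 0.00)→(8.50, 0.00); distance from the point to it = 1.04 mm. The point is inside the cross-section, 1.04 mm from the nearest boundary — within the 1.6 mm shell band (2 × 0.8).

shell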